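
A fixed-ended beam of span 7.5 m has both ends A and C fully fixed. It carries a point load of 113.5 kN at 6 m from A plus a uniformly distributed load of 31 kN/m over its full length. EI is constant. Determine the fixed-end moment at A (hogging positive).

Take the two fixed-end moments M_A, M_C as redundants; the released structure is the simple span AC.
End rotations of the released simple span under the applied load (×1/EI):
  at A: point load 113.5 at a = 6: Pab(L + b)/(6LEI) = 204.3/EI
  at C: point load 113.5 at a = 6: Pab(L + a)/(6LEI) = 306.4/EI
  at A: UDL 31: wL³/(24EI) = 544.9/EI
  at C: UDL 31: wL³/(24EI) = 544.9/EI
  θ_A0 = 749.2/EI,  θ_C0 = 851.4/EI
Flexibility coefficients: a unit moment at one end gives L/(3EI) there and L/(6EI) at the far end, so f₁₁ = f₂₂ = 2.5/EI and f₁₂ = f₂₁ = 1.25/EI.
Compatibility — zero rotation at each built-in end:
  2.5 M_A + 1.25 M_C = 749.2
  1.25 M_A + 2.5 M_C = 851.4
Solving the pair gives M_A = 172.6 kN·m and M_C = 254.3 kN·m (hogging).

M_A = 172.6 kN·m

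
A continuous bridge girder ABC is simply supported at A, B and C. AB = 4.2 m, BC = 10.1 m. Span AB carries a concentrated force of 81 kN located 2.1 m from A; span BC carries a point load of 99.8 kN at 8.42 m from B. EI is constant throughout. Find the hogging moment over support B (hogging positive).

Take M_B as the redundant. Released structure: two simple spans AB and BC with a hinge at B.
End slopes at the hinge B, treating each span as simply supported:
  span AB: point load 81 at a = 2.1: Pab(L + a)/(6LEI) = 89.3/EI
  span BC: point load 99.8 at a = 8.42: Pab(L + b)/(6LEI) = 274.4/EI
  relative rotation θ_0 = (89.3 + 274.4)/EI = 363.7/EI
A unit hogging moment at B produces rotation L₁/(3EI) + L₂/(3EI) = 4.767/EI.
Slope continuity at B: θ_0 = M_B·4.767/EI, so M_B = 363.7/4.767 = 76.31 kN·m (hogging).

M_B = 76.31 kN·m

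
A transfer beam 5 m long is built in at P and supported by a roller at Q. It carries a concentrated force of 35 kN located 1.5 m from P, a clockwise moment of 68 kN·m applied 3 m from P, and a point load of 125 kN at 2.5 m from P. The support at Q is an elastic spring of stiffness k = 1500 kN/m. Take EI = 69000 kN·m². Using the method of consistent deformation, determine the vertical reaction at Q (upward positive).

R_Q = 28.73 kN

Release the roller at Q. Primary structure: cantilever fixed at P.
Downward deflection at the released point Q due to the loads:
  point load 35 at a = 1.5: Pa²(3L − a)/(6EI) = 177.2/EI
  clockwise couple 68 at a = 3: M₀a(2L − a)/(2EI) = 714/EI
  point load 125 at a = 2.5: Pa²(3L − a)/(6EI) = 1628/EI
  δ_0 = 2519/EI
Flexibility coefficient — unit upward force at Q: δ_{QQ} = L³/(3EI) = 41.67/EI.
With EI = 69000 kN·m²: δ_0 = 0.036504 m and δ_{QQ} = 0.000604 m/kN.
Compatibility — the spring shortens by R_Q/k under the reaction it provides: δ_0 − R_Q·δ_{QQ} = R_Q/k. With 1/k = 0.000667 m/kN, R_Q = δ_0 / (δ_{QQ} + 1/k) = 0.036504 / (0.000604 + 0.000667) = 28.73 kN.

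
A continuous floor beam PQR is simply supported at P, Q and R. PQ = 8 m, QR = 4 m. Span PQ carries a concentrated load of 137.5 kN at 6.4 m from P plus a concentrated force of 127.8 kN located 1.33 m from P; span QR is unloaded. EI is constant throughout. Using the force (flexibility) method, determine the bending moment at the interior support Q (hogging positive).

M_Q = 160.7 kN·m

Take M_Q as the redundant. Released structure: two simple spans PQ and QR with a hinge at Q.
Discontinuity in slope at Q on the released structure — sum the simple-span end rotations:
  span PQ: point load 137.5 at a = 6.4: Pab(L + a)/(6LEI) = 422.4/EI
  span PQ: point load 127.8 at a = 1.33: Pab(L + a)/(6LEI) = 220.4/EI
  relative rotation θ_0 = (642.8 + 0)/EI = 642.8/EI
A unit hogging moment at Q produces rotation L₁/(3EI) + L₂/(3EI) = 4/EI.
Compatibility: M_Q·(L₁+L₂)/(3EI) = θ_0, giving M_Q = 160.7 kN·m (hogging).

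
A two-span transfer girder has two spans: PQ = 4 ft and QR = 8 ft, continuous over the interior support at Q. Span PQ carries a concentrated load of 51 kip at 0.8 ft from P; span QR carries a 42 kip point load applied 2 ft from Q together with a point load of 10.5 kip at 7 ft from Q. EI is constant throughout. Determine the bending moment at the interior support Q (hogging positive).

Insert a hinge at Q; M_Q is the redundant, and each span becomes simply supported.
Discontinuity in slope at Q on the released structure — sum the simple-span end rotations:
  span PQ: point load 51 at a = 0.8: Pab(L + a)/(6LEI) = 26.11/EI
  span QR: point load 42 at a = 2: Pab(L + b)/(6LEI) = 147/EI
  span QR: point load 10.5 at a = 7: Pab(L + b)/(6LEI) = 13.78/EI
  relative rotation θ_0 = (26.11 + 160.8)/EI = 186.9/EI
A unit hogging moment at Q produces rotation L₁/(3EI) + L₂/(3EI) = 4/EI.
Compatibility: M_Q·(L₁+L₂)/(3EI) = θ_0, giving M_Q = 46.72 kip·ft (hogging).

M_Q = 46.72 kip·ft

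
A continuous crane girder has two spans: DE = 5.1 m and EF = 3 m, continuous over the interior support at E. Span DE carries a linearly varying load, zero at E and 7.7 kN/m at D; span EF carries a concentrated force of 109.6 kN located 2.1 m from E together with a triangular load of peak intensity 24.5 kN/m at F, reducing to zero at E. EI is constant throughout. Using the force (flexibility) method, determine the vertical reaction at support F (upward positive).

R_F = 91.64 kN

Take M_E as the redundant. Released structure: two simple spans DE and EF with a hinge at E.
Rotations at E on the released spans (each span's end-slope, ×1/EI):
  span DE: triangular load, peak 7.7: 7w₀L³/(360EI) = 19.86/EI
  span EF: point load 109.6 at a = 2.1: Pab(L + b)/(6LEI) = 44.88/EI
  span EF: triangular load, peak 24.5: 7w₀L³/(360EI) = 12.86/EI
  relative rotation θ_0 = (19.86 + 57.74)/EI = 77.6/EI
A unit hogging moment at E produces rotation L₁/(3EI) + L₂/(3EI) = 2.7/EI.
Compatibility: M_E·(L₁+L₂)/(3EI) = θ_0, giving M_E = 28.74 kN·m (hogging).
Span EF, ΣM about F: R_E^{EF}·3 = 135.4 + 28.74, so R_E^{EF} = 54.71 kN and R_F = 146.3 − 54.71 = 91.64 kN.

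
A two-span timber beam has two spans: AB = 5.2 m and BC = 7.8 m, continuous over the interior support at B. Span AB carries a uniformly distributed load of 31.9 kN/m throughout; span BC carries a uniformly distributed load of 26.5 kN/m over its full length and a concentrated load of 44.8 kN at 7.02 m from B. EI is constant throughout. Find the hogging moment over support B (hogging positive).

M_B = 174.4 kN·m

Insert a hinge at B; M_B is the redundant, and each span becomes simply supported.
Discontinuity in slope at B on the released structure — sum the simple-span end rotations:
  span AB: UDL 31.9: wL³/(24EI) = 186.9/EI
  span BC: UDL 26.5: wL³/(24EI) = 524/EI
  span BC: point load 44.8 at a = 7.02: Pab(L + b)/(6LEI) = 44.97/EI
  relative rotation θ_0 = (186.9 + 569)/EI = 755.8/EI
A unit hogging moment at B produces rotation L₁/(3EI) + L₂/(3EI) = 4.333/EI.
Slope continuity at B: θ_0 = M_B·4.333/EI, so M_B = 755.8/4.333 = 174.4 kN·m (hogging).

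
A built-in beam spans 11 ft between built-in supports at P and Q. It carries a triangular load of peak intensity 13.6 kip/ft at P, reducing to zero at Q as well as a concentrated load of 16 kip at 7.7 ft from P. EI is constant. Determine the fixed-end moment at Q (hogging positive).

M_Q = 80.73 kip·ft

Take the two fixed-end moments M_P, M_Q as redundants; the released structure is the simple span PQ.
Simple-span end rotations at P and Q under the given loads:
  at P: triangular load, peak 13.6: w₀L³/(45EI) = 402.3/EI
  at Q: triangular load, peak 13.6: 7w₀L³/(360EI) = 352/EI
  at P: point load 16 at a = 7.7: Pab(L + b)/(6LEI) = 88.09/EI
  at Q: point load 16 at a = 7.7: Pab(L + a)/(6LEI) = 115.2/EI
  θ_P0 = 490.3/EI,  θ_Q0 = 467.2/EI
Flexibility coefficients: a unit moment at one end gives L/(3EI) there and L/(6EI) at the far end, so f₁₁ = f₂₂ = 3.667/EI and f₁₂ = f₂₁ = 1.833/EI.
Compatibility — zero rotation at each built-in end:
  3.667 M_P + 1.833 M_Q = 490.3
  1.833 M_P + 3.667 M_Q = 467.2
Solving the pair gives M_P = 93.37 kip·ft and M_Q = 80.73 kip·ft (hogging).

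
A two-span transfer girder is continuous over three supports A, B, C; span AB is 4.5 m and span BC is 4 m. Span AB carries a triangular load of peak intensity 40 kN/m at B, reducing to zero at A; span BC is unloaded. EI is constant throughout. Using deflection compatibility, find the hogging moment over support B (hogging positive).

M_B = 28.59 kN·m

Release continuity at B by inserting a hinge; the redundant is the internal moment M_B. The primary structure is two simply-supported spans AB and BC.
Discontinuity in slope at B on the released structure — sum the simple-span end rotations:
  span AB: triangular load, peak 40: w₀L³/(45EI) = 81/EI
  relative rotation θ_0 = (81 + 0)/EI = 81/EI
A unit hogging moment at B produces rotation L₁/(3EI) + L₂/(3EI) = 2.833/EI.
Compatibility: M_B·(L₁+L₂)/(3EI) = θ_0, giving M_B = 28.59 kN·m (hogging).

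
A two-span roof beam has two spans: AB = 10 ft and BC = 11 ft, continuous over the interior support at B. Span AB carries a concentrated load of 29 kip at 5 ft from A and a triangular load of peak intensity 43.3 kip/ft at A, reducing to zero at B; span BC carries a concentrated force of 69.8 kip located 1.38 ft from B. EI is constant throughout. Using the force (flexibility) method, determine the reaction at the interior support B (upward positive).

R_B = 183.5 kip

Release continuity at B by inserting a hinge; the redundant is the internal moment M_B. The primary structure is two simply-supported spans AB and BC.
End slopes at the hinge B, treating each span as simply supported:
  span AB: point load 29 at a = 5: Pab(L + a)/(6LEI) = 181.2/EI
  span AB: triangular load, peak 43.3: 7w₀L³/(360EI) = 841.9/EI
  span BC: point load 69.8 at a = 1.38: Pab(L + b)/(6LEI) = 289.5/EI
  relative rotation θ_0 = (1023 + 289.5)/EI = 1313/EI
A unit hogging moment at B produces rotation L₁/(3EI) + L₂/(3EI) = 7/EI.
Slope continuity at B: θ_0 = M_B·7/EI, so M_B = 1313/7 = 187.5 kip·ft (hogging).
Span AB, ΣM about A with M_B applied at B: R_B^{AB}·10 = 866.7 + 187.5, so R_B^{AB} = 105.4 kip and R_A = 245.5 − 105.4 = 140.1 kip.
Span BC, ΣM about C: R_B^{BC}·11 = 671.5 + 187.5, so R_B^{BC} = 78.09 kip and R_C = 69.8 − 78.09 = -8.291 kip.
R_B = 105.4 + 78.09 = 183.5 kip.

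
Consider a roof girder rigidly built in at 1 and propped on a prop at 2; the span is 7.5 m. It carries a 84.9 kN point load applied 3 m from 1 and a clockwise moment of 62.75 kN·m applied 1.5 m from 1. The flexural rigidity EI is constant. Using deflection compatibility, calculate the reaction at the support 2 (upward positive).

R_2 = 22.18 kN

Take the reaction at 2 as the redundant and release it; the primary structure is a cantilever fixed at 1.
Primary-structure tip deflection at 2 by superposition:
  point load 84.9 at a = 3: Pa²(3L − a)/(6EI) = 2483/EI
  clockwise couple 62.75 at a = 1.5: M₀a(2L − a)/(2EI) = 635.3/EI
  δ_0 = 3119/EI
Tip deflection under a unit load at 2: L³/(3EI) = 140.6/EI.
The prop prevents deflection at 2: R_2 = δ_0/δ_{22} = 3119/140.6 = 22.18 kN.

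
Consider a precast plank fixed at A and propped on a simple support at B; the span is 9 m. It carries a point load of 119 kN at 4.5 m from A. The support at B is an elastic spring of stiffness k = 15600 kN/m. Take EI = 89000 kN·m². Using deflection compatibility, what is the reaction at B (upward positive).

Remove the prop at B; the released (primary) structure is a cantilever built in at A.
Free-end deflection of the primary structure under the applied loading (downward +):
  point load 119 at a = 4.5: Pa²(3L − a)/(6EI) = 9037/EI
Tip deflection under a unit load at B: L³/(3EI) = 243/EI.
With EI = 89000 kN·m²: δ_0 = 0.10153 m and δ_{BB} = 0.00273 m/kN.
Compatibility — the spring shortens by R_B/k under the reaction it provides: δ_0 − R_B·δ_{BB} = R_B/k. With 1/k = 0.000064 m/kN, R_B = δ_0 / (δ_{BB} + 1/k) = 0.10153 / (0.00273 + 0.000064) = 36.33 kN.

R_B = 36.33 kN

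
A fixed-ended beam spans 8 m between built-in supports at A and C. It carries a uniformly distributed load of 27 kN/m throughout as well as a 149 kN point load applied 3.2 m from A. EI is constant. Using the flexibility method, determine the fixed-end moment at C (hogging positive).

Take the two fixed-end moments M_A, M_C as redundants; the released structure is the simple span AC.
On the primary (simply-supported) span, the end slopes from the loading are:
  at A: UDL 27: wL³/(24EI) = 576/EI
  at C: UDL 27: wL³/(24EI) = 576/EI
  at A: point load 149 at a = 3.2: Pab(L + b)/(6LEI) = 610.3/EI
  at C: point load 149 at a = 3.2: Pab(L + a)/(6LEI) = 534/EI
  θ_A0 = 1186/EI,  θ_C0 = 1110/EI
Flexibility coefficients: a unit moment at one end gives L/(3EI) there and L/(6EI) at the far end, so f₁₁ = f₂₂ = 2.667/EI and f₁₂ = f₂₁ = 1.333/EI.
Compatibility — zero rotation at each built-in end:
  2.667 M_A + 1.333 M_C = 1186
  1.333 M_A + 2.667 M_C = 1110
Solving the pair gives M_A = 315.6 kN·m and M_C = 258.4 kN·m (hogging).

M_C = 258.4 kN·m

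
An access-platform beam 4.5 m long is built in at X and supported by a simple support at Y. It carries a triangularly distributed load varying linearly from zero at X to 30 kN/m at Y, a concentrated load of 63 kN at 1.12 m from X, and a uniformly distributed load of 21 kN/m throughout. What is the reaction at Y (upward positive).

R_Y = 77.93 kN

Take the reaction at Y as the redundant and release it; the primary structure is a cantilever fixed at X.
Downward deflection at the released point Y due to the loads:
  triangular load, peak 30 at the free end: 11w₀L⁴/(120EI) = 1128/EI
  point load 63 at a = 1.12: Pa²(3L − a)/(6EI) = 163.1/EI
  UDL 21: wL⁴/(8EI) = 1076/EI
  δ_0 = 2367/EI
Tip deflection under a unit load at Y: L³/(3EI) = 30.38/EI.
Compatibility at Y: δ_0 − R_Y·δ_{YY} = 0, so R_Y = 2367/30.38 = 77.93 kN.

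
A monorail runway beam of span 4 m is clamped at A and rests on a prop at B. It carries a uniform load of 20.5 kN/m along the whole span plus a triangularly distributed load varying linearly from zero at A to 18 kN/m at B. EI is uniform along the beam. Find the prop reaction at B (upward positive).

R_B = 50.55 kN

Choose R_B as the redundant. The primary structure is the cantilever fixed at A.
Free-end deflection of the primary structure under the applied loading (downward +):
  UDL 20.5: wL⁴/(8EI) = 656/EI
  triangular load, peak 18 at the free end: 11w₀L⁴/(120EI) = 422.4/EI
  δ_0 = 1078/EI
Tip deflection under a unit load at B: L³/(3EI) = 21.33/EI.
Compatibility at B: δ_0 − R_B·δ_{BB} = 0, so R_B = 1078/21.33 = 50.55 kN.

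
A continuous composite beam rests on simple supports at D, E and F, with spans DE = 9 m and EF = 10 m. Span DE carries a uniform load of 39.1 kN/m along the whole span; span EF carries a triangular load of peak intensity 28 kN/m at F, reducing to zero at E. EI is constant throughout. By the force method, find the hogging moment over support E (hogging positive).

Release continuity at E by inserting a hinge; the redundant is the internal moment M_E. The primary structure is two simply-supported spans DE and EF.
Discontinuity in slope at E on the released structure — sum the simple-span end rotations:
  span DE: UDL 39.1: wL³/(24EI) = 1188/EI
  span EF: triangular load, peak 28: 7w₀L³/(360EI) = 544.4/EI
  relative rotation θ_0 = (1188 + 544.4)/EI = 1732/EI
A unit hogging moment at E produces rotation L₁/(3EI) + L₂/(3EI) = 6.333/EI.
Compatibility: M_E·(L₁+L₂)/(3EI) = θ_0, giving M_E = 273.5 kN·m (hogging).

M_E = 273.5 kN·m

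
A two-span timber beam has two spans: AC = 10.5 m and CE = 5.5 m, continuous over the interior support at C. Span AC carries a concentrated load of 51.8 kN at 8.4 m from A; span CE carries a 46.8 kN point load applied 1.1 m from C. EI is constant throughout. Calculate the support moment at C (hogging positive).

M_C = 64.14 kN·m

Insert a hinge at C; M_C is the redundant, and each span becomes simply supported.
Rotations at C on the released spans (each span's end-slope, ×1/EI):
  span AC: point load 51.8 at a = 8.4: Pab(L + a)/(6LEI) = 274.1/EI
  span CE: point load 46.8 at a = 1.1: Pab(L + b)/(6LEI) = 67.95/EI
  relative rotation θ_0 = (274.1 + 67.95)/EI = 342.1/EI
A unit hogging moment at C produces rotation L₁/(3EI) + L₂/(3EI) = 5.333/EI.
Compatibility: M_C·(L₁+L₂)/(3EI) = θ_0, giving M_C = 64.14 kN·m (hogging).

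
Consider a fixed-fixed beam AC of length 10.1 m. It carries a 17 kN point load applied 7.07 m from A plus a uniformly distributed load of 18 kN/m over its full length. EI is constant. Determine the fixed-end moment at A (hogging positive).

Take the two fixed-end moments M_A, M_C as redundants; the released structure is the simple span AC.
End rotations of the released simple span under the applied load (×1/EI):
  at A: point load 17 at a = 7.07: Pab(L + b)/(6LEI) = 78.9/EI
  at C: point load 17 at a = 7.07: Pab(L + a)/(6LEI) = 103.2/EI
  at A: UDL 18: wL³/(24EI) = 772.7/EI
  at C: UDL 18: wL³/(24EI) = 772.7/EI
  θ_A0 = 851.6/EI,  θ_C0 = 875.9/EI
Flexibility coefficients: a unit moment at one end gives L/(3EI) there and L/(6EI) at the far end, so f₁₁ = f₂₂ = 3.367/EI and f₁₂ = f₂₁ = 1.683/EI.
Compatibility — zero rotation at each built-in end:
  3.367 M_A + 1.683 M_C = 851.6
  1.683 M_A + 3.367 M_C = 875.9
Solving the pair gives M_A = 163.8 kN·m and M_C = 178.3 kN·m (hogging).

M_A = 163.8 kN·m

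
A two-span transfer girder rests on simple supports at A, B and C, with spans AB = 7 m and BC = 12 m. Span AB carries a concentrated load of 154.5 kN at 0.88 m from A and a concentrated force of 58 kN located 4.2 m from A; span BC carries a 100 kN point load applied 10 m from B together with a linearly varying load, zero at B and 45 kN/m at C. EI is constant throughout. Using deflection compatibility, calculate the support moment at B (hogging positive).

Release continuity at B by inserting a hinge; the redundant is the internal moment M_B. The primary structure is two simply-supported spans AB and BC.
End slopes at the hinge B, treating each span as simply supported:
  span AB: point load 154.5 at a = 0.88: Pab(L + a)/(6LEI) = 156.1/EI
  span AB: point load 58 at a = 4.2: Pab(L + a)/(6LEI) = 181.9/EI
  span BC: point load 100 at a = 10: Pab(L + b)/(6LEI) = 388.9/EI
  span BC: triangular load, peak 45: 7w₀L³/(360EI) = 1512/EI
  relative rotation θ_0 = (338 + 1901)/EI = 2239/EI
A unit hogging moment at B produces rotation L₁/(3EI) + L₂/(3EI) = 6.333/EI.
Compatibility: M_B·(L₁+L₂)/(3EI) = θ_0, giving M_B = 353.5 kN·m (hogging).

M_B = 353.5 kN·m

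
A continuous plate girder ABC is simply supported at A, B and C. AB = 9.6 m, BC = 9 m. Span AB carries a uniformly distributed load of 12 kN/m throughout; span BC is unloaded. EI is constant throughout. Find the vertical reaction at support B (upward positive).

R_B = 72.96 kN

Take M_B as the redundant. Released structure: two simple spans AB and BC with a hinge at B.
Discontinuity in slope at B on the released structure — sum the simple-span end rotations:
  span AB: UDL 12: wL³/(24EI) = 442.4/EI
  relative rotation θ_0 = (442.4 + 0)/EI = 442.4/EI
A unit hogging moment at B produces rotation L₁/(3EI) + L₂/(3EI) = 6.2/EI.
Slope continuity at B: θ_0 = M_B·6.2/EI, so M_B = 442.4/6.2 = 71.35 kN·m (hogging).
Span AB, ΣM about A with M_B applied at B: R_B^{AB}·9.6 = 553 + 71.35, so R_B^{AB} = 65.03 kN and R_A = 115.2 − 65.03 = 50.17 kN.
Span BC, ΣM about C: R_B^{BC}·9 = 0 + 71.35, so R_B^{BC} = 7.928 kN and R_C = 0 − 7.928 = -7.928 kN.
R_B = 65.03 + 7.928 = 72.96 kN.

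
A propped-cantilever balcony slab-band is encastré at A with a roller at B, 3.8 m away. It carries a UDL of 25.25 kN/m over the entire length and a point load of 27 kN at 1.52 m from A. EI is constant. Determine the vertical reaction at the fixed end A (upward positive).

R_A = 81.35 kN

Choose R_B as the redundant. The primary structure is the cantilever fixed at A.
Downward deflection at the released point B due to the loads:
  UDL 25.25: wL⁴/(8EI) = 658.1/EI
  point load 27 at a = 1.52: Pa²(3L − a)/(6EI) = 102.7/EI
  δ_0 = 760.8/EI
Tip deflection under a unit load at B: L³/(3EI) = 18.29/EI.
The prop prevents deflection at B: R_B = δ_0/δ_{BB} = 760.8/18.29 = 41.6 kN.
Vertical equilibrium: R_A = ΣP − R_B = 123 − 41.6 = 81.35 kN.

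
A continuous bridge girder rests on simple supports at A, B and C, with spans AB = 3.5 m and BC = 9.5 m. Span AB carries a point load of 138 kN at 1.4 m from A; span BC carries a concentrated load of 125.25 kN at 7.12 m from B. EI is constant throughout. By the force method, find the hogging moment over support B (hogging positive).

M_B = 123.9 kN·m

Release continuity at B by inserting a hinge; the redundant is the internal moment M_B. The primary structure is two simply-supported spans AB and BC.
Discontinuity in slope at B on the released structure — sum the simple-span end rotations:
  span AB: point load 138 at a = 1.4: Pab(L + a)/(6LEI) = 94.67/EI
  span BC: point load 125.25 at a = 7.12: Pab(L + b)/(6LEI) = 442.4/EI
  relative rotation θ_0 = (94.67 + 442.4)/EI = 537/EI
A unit hogging moment at B produces rotation L₁/(3EI) + L₂/(3EI) = 4.333/EI.
Slope continuity at B: θ_0 = M_B·4.333/EI, so M_B = 537/4.333 = 123.9 kN·m (hogging).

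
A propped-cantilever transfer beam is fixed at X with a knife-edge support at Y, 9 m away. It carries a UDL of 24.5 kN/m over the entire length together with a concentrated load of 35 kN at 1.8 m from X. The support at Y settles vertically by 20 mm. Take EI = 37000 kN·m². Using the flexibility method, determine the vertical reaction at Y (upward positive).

Take the reaction at Y as the redundant and release it; the primary structure is a cantilever fixed at X.
Downward deflection at the released point Y due to the loads:
  UDL 24.5: wL⁴/(8EI) = 20093/EI
  point load 35 at a = 1.8: Pa²(3L − a)/(6EI) = 476.3/EI
  δ_0 = 20569/EI
Flexibility coefficient — unit upward force at Y: δ_{YY} = L³/(3EI) = 243/EI.
With EI = 37000 kN·m²: δ_0 = 0.55593 m and δ_{YY} = 0.006568 m/kN.
Compatibility — the beam at Y must follow the support down by 0.02 m: δ_0 − R_Y·δ_{YY} = 0.02, so R_Y = (0.55593 − 0.02)/0.006568 = 81.6 kN.

R_Y = 81.6 kN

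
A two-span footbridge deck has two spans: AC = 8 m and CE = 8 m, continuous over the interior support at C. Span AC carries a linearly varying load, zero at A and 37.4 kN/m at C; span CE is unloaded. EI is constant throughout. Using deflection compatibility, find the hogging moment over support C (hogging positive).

Insert a hinge at C; M_C is the redundant, and each span becomes simply supported.
Rotations at C on the released spans (each span's end-slope, ×1/EI):
  span AC: triangular load, peak 37.4: w₀L³/(45EI) = 425.5/EI
  relative rotation θ_0 = (425.5 + 0)/EI = 425.5/EI
A unit hogging moment at C produces rotation L₁/(3EI) + L₂/(3EI) = 5.333/EI.
Slope continuity at C: θ_0 = M_C·5.333/EI, so M_C = 425.5/5.333 = 79.79 kN·m (hogging).

M_C = 79.79 kN·m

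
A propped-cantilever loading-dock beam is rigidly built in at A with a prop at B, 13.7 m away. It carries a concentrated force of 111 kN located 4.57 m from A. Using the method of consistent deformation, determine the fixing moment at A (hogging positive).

M_A = 281.7 kN·m

Release the roller at B. Primary structure: cantilever fixed at A.
Free-end deflection of the primary structure under the applied loading (downward +):
  point load 111 at a = 4.57: Pa²(3L − a)/(6EI) = 14114/EI
Tip deflection under a unit load at B: L³/(3EI) = 857.1/EI.
The prop prevents deflection at B: R_B = δ_0/δ_{BB} = 14114/857.1 = 16.47 kN.
Moment equilibrium about A: M_A = Σ(load moments about A) − R_B·L = 507.3 − 16.47×13.7 = 281.7 kN·m.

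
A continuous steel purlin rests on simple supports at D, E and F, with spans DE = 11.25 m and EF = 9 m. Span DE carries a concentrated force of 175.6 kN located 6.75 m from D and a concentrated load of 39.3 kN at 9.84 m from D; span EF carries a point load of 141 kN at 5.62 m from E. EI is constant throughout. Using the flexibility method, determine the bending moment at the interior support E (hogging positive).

M_E = 326.9 kN·m

Release continuity at E by inserting a hinge; the redundant is the internal moment M_E. The primary structure is two simply-supported spans DE and EF.
Rotations at E on the released spans (each span's end-slope, ×1/EI):
  span DE: point load 175.6 at a = 6.75: Pab(L + a)/(6LEI) = 1422/EI
  span DE: point load 39.3 at a = 9.84: Pab(L + a)/(6LEI) = 170.4/EI
  span EF: point load 141 at a = 5.62: Pab(L + b)/(6LEI) = 614/EI
  relative rotation θ_0 = (1593 + 614)/EI = 2207/EI
A unit hogging moment at E produces rotation L₁/(3EI) + L₂/(3EI) = 6.75/EI.
Slope continuity at E: θ_0 = M_E·6.75/EI, so M_E = 2207/6.75 = 326.9 kN·m (hogging).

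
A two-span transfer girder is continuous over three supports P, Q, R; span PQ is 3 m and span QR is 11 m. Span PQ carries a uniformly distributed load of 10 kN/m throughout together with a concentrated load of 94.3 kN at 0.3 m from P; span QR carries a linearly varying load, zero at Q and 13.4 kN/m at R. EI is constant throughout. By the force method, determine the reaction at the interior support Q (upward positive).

Take M_Q as the redundant. Released structure: two simple spans PQ and QR with a hinge at Q.
Discontinuity in slope at Q on the released structure — sum the simple-span end rotations:
  span PQ: UDL 10: wL³/(24EI) = 11.25/EI
  span PQ: point load 94.3 at a = 0.3: Pab(L + a)/(6LEI) = 14/EI
  span QR: triangular load, peak 13.4: 7w₀L³/(360EI) = 346.8/EI
  relative rotation θ_0 = (25.25 + 346.8)/EI = 372.1/EI
A unit hogging moment at Q produces rotation L₁/(3EI) + L₂/(3EI) = 4.667/EI.
Compatibility: M_Q·(L₁+L₂)/(3EI) = θ_0, giving M_Q = 79.73 kN·m (hogging).
Span PQ, ΣM about P with M_Q applied at Q: R_Q^{PQ}·3 = 73.29 + 79.73, so R_Q^{PQ} = 51.01 kN and R_P = 124.3 − 51.01 = 73.29 kN.
Span QR, ΣM about R: R_Q^{QR}·11 = 270.2 + 79.73, so R_Q^{QR} = 31.81 kN and R_R = 73.7 − 31.81 = 41.89 kN.
R_Q = 51.01 + 31.81 = 82.82 kN.

R_Q = 82.82 kN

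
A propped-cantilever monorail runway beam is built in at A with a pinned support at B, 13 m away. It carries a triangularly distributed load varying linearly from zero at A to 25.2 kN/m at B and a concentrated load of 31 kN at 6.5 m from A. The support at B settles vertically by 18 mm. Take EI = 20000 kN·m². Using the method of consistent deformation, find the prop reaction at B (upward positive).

Choose R_B as the redundant. The primary structure is the cantilever fixed at A.
Primary-structure tip deflection at B by superposition:
  triangular load, peak 25.2 at the free end: 11w₀L⁴/(120EI) = 65976/EI
  point load 31 at a = 6.5: Pa²(3L − a)/(6EI) = 7094/EI
  δ_0 = 73070/EI
Tip deflection under a unit load at B: L³/(3EI) = 732.3/EI.
With EI = 20000 kN·m²: δ_0 = 3.6535 m and δ_{BB} = 0.036617 m/kN.
Compatibility — the beam at B must follow the support down by 0.018 m: δ_0 − R_B·δ_{BB} = 0.018, so R_B = (3.6535 − 0.018)/0.036617 = 99.29 kN.

R_B = 99.29 kN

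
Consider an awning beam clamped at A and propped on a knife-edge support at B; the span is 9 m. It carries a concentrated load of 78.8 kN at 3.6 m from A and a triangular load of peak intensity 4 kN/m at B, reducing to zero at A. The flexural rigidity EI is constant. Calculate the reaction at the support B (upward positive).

R_B = 26.29 kN

Choose R_B as the redundant. The primary structure is the cantilever fixed at A.
Deflection at B on the released cantilever, summing each load's contribution:
  point load 78.8 at a = 3.6: Pa²(3L − a)/(6EI) = 3983/EI
  triangular load, peak 4 at the free end: 11w₀L⁴/(120EI) = 2406/EI
  δ_0 = 6389/EI
Tip deflection under a unit load at B: L³/(3EI) = 243/EI.
Compatibility at B: δ_0 − R_B·δ_{BB} = 0, so R_B = 6389/243 = 26.29 kN.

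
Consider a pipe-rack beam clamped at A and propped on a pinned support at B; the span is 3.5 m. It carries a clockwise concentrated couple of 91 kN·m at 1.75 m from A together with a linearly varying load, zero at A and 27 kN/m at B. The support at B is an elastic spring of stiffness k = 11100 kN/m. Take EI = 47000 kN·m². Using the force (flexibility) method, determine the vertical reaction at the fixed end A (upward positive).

Choose R_B as the redundant. The primary structure is the cantilever fixed at A.
Free-end deflection of the primary structure under the applied loading (downward +):
  clockwise couple 91 at a = 1.75: M₀a(2L − a)/(2EI) = 418/EI
  triangular load, peak 27 at the free end: 11w₀L⁴/(120EI) = 371.4/EI
  δ_0 = 789.4/EI
Tip deflection under a unit load at B: L³/(3EI) = 14.29/EI.
With EI = 47000 kN·m²: δ_0 = 0.016797 m and δ_{BB} = 0.000304 m/kN.
Compatibility — the spring shortens by R_B/k under the reaction it provides: δ_0 − R_B·δ_{BB} = R_B/k. With 1/k = 0.00009 m/kN, R_B = δ_0 / (δ_{BB} + 1/k) = 0.016797 / (0.000304 + 0.00009) = 42.61 kN.
Vertical equilibrium: R_A = ΣP − R_B = 47.25 − 42.61 = 4.637 kN.

R_A = 4.637 kN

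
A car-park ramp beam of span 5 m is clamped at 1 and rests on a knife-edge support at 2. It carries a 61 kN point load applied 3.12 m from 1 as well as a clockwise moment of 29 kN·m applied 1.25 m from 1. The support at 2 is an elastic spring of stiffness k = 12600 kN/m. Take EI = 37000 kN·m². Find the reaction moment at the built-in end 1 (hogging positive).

Choose R_2 as the redundant. The primary structure is the cantilever fixed at 1.
Downward deflection at the released point 2 due to the loads:
  point load 61 at a = 3.12: Pa²(3L − a)/(6EI) = 1176/EI
  clockwise couple 29 at a = 1.25: M₀a(2L − a)/(2EI) = 158.6/EI
  δ_0 = 1334/EI
Tip deflection under a unit load at 2: L³/(3EI) = 41.67/EI.
With EI = 37000 kN·m²: δ_0 = 0.036063 m and δ_{22} = 0.001126 m/kN.
Compatibility — the spring shortens by R_2/k under the reaction it provides: δ_0 − R_2·δ_{22} = R_2/k. With 1/k = 0.000079 m/kN, R_2 = δ_0 / (δ_{22} + 1/k) = 0.036063 / (0.001126 + 0.000079) = 29.92 kN.
Moment equilibrium about 1: M_1 = Σ(load moments about 1) − R_2·L = 219.3 − 29.92×5 = 69.74 kN·m.

M_1 = 69.74 kN·m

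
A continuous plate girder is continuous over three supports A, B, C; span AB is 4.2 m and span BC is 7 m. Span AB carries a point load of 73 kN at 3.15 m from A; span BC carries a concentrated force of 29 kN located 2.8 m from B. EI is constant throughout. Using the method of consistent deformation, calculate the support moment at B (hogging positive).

M_B = 43.22 kN·m

Insert a hinge at B; M_B is the redundant, and each span becomes simply supported.
End slopes at the hinge B, treating each span as simply supported:
  span AB: point load 73 at a = 3.15: Pab(L + a)/(6LEI) = 70.42/EI
  span BC: point load 29 at a = 2.8: Pab(L + b)/(6LEI) = 90.94/EI
  relative rotation θ_0 = (70.42 + 90.94)/EI = 161.4/EI
A unit hogging moment at B produces rotation L₁/(3EI) + L₂/(3EI) = 3.733/EI.
Slope continuity at B: θ_0 = M_B·3.733/EI, so M_B = 161.4/3.733 = 43.22 kN·m (hogging).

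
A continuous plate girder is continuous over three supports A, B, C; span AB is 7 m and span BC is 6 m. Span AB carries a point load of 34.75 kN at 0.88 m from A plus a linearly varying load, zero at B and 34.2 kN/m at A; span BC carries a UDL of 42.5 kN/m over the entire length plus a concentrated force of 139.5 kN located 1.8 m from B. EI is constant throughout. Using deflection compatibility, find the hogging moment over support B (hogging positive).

Release continuity at B by inserting a hinge; the redundant is the internal moment M_B. The primary structure is two simply-supported spans AB and BC.
Discontinuity in slope at B on the released structure — sum the simple-span end rotations:
  span AB: point load 34.75 at a = 0.88: Pab(L + a)/(6LEI) = 35.11/EI
  span AB: triangular load, peak 34.2: 7w₀L³/(360EI) = 228.1/EI
  span BC: UDL 42.5: wL³/(24EI) = 382.5/EI
  span BC: point load 139.5 at a = 1.8: Pab(L + b)/(6LEI) = 298.8/EI
  relative rotation θ_0 = (263.2 + 681.3)/EI = 944.5/EI
A unit hogging moment at B produces rotation L₁/(3EI) + L₂/(3EI) = 4.333/EI.
Compatibility: M_B·(L₁+L₂)/(3EI) = θ_0, giving M_B = 218 kN·m (hogging).

M_B = 218 kN·m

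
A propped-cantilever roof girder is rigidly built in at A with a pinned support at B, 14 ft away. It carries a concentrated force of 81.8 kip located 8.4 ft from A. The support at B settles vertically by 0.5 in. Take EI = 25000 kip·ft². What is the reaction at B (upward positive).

R_B = 34.2 kip

Choose R_B as the redundant. The primary structure is the cantilever fixed at A.
Downward deflection at the released point B due to the loads:
  point load 81.8 at a = 8.4: Pa²(3L − a)/(6EI) = 32322/EI
Flexibility coefficient — unit upward force at B: δ_{BB} = L³/(3EI) = 914.7/EI.
With EI = 25000 kip·ft²: δ_0 = 1.2929 ft and δ_{BB} = 0.036587 ft/kip.
Compatibility — the beam at B must follow the support down by 0.04167 ft: δ_0 − R_B·δ_{BB} = 0.04167, so R_B = (1.2929 − 0.04167)/0.036587 = 34.2 kip.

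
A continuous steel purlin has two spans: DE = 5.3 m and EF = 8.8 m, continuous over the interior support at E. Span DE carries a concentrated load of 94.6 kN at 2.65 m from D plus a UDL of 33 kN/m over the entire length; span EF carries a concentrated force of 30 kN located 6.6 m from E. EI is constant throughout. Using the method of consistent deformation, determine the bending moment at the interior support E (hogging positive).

M_E = 98.2 kN·m

Take M_E as the redundant. Released structure: two simple spans DE and EF with a hinge at E.
End slopes at the hinge E, treating each span as simply supported:
  span DE: point load 94.6 at a = 2.65: Pab(L + a)/(6LEI) = 166.1/EI
  span DE: UDL 33: wL³/(24EI) = 204.7/EI
  span EF: point load 30 at a = 6.6: Pab(L + b)/(6LEI) = 90.75/EI
  relative rotation θ_0 = (370.8 + 90.75)/EI = 461.5/EI
A unit hogging moment at E produces rotation L₁/(3EI) + L₂/(3EI) = 4.7/EI.
Slope continuity at E: θ_0 = M_E·4.7/EI, so M_E = 461.5/4.7 = 98.2 kN·m (hogging).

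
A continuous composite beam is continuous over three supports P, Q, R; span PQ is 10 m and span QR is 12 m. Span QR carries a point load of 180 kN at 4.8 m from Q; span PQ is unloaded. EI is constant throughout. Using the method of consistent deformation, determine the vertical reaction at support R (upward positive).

Release continuity at Q by inserting a hinge; the redundant is the internal moment M_Q. The primary structure is two simply-supported spans PQ and QR.
End slopes at the hinge Q, treating each span as simply supported:
  span QR: point load 180 at a = 4.8: Pab(L + b)/(6LEI) = 1659/EI
  relative rotation θ_0 = (0 + 1659)/EI = 1659/EI
A unit hogging moment at Q produces rotation L₁/(3EI) + L₂/(3EI) = 7.333/EI.
Compatibility: M_Q·(L₁+L₂)/(3EI) = θ_0, giving M_Q = 226.2 kN·m (hogging).
Span QR, ΣM about R: R_Q^{QR}·12 = 1296 + 226.2, so R_Q^{QR} = 126.9 kN and R_R = 180 − 126.9 = 53.15 kN.

R_R = 53.15 kN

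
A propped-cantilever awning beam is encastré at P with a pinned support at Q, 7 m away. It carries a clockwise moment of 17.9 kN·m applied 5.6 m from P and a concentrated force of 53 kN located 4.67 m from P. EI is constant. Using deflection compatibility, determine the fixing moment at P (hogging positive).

Release the roller at Q. Primary structure: cantilever fixed at P.
Downward deflection at the released point Q due to the loads:
  clockwise couple 17.9 at a = 5.6: M₀a(2L − a)/(2EI) = 421/EI
  point load 53 at a = 4.67: Pa²(3L − a)/(6EI) = 3146/EI
  δ_0 = 3567/EI
Tip deflection under a unit load at Q: L³/(3EI) = 114.3/EI.
The prop prevents deflection at Q: R_Q = δ_0/δ_{QQ} = 3567/114.3 = 31.2 kN.
Moment equilibrium about P: M_P = Σ(load moments about P) − R_Q·L = 265.4 − 31.2×7 = 47.03 kN·m.

M_P = 47.03 kN·m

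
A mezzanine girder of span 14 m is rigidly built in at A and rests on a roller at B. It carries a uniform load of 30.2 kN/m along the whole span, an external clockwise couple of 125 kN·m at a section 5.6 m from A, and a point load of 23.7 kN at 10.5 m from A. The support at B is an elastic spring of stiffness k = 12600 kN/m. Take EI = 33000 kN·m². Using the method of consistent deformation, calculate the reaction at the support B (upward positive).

R_B = 181.6 kN

Remove the prop at B; the released (primary) structure is a cantilever built in at A.
Deflection at B on the released cantilever, summing each load's contribution:
  UDL 30.2: wL⁴/(8EI) = 145020/EI
  clockwise couple 125 at a = 5.6: M₀a(2L − a)/(2EI) = 7840/EI
  point load 23.7 at a = 10.5: Pa²(3L − a)/(6EI) = 13718/EI
  δ_0 = 166578/EI
Flexibility coefficient — unit upward force at B: δ_{BB} = L³/(3EI) = 914.7/EI.
With EI = 33000 kN·m²: δ_0 = 5.0478 m and δ_{BB} = 0.027717 m/kN.
Compatibility — the spring shortens by R_B/k under the reaction it provides: δ_0 − R_B·δ_{BB} = R_B/k. With 1/k = 0.000079 m/kN, R_B = δ_0 / (δ_{BB} + 1/k) = 5.0478 / (0.027717 + 0.000079) = 181.6 kN.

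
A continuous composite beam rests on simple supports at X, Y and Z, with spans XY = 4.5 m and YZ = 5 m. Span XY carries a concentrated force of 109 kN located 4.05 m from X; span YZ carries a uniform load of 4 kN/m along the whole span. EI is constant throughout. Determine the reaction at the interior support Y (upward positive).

R_Y = 119.3 kN

Release continuity at Y by inserting a hinge; the redundant is the internal moment M_Y. The primary structure is two simply-supported spans XY and YZ.
Discontinuity in slope at Y on the released structure — sum the simple-span end rotations:
  span XY: point load 109 at a = 4.05: Pab(L + a)/(6LEI) = 62.91/EI
  span YZ: UDL 4: wL³/(24EI) = 20.83/EI
  relative rotation θ_0 = (62.91 + 20.83)/EI = 83.74/EI
A unit hogging moment at Y produces rotation L₁/(3EI) + L₂/(3EI) = 3.167/EI.
Slope continuity at Y: θ_0 = M_Y·3.167/EI, so M_Y = 83.74/3.167 = 26.44 kN·m (hogging).
Span XY, ΣM about X with M_Y applied at Y: R_Y^{XY}·4.5 = 441.4 + 26.44, so R_Y^{XY} = 104 kN and R_X = 109 − 104 = 5.024 kN.
Span YZ, ΣM about Z: R_Y^{YZ}·5 = 50 + 26.44, so R_Y^{YZ} = 15.29 kN and R_Z = 20 − 15.29 = 4.711 kN.
R_Y = 104 + 15.29 = 119.3 kN.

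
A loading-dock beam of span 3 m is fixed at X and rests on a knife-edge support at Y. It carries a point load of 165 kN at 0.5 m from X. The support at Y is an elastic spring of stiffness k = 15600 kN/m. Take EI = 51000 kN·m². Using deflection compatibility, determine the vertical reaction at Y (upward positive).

Remove the prop at Y; the released (primary) structure is a cantilever built in at X.
Primary-structure tip deflection at Y by superposition:
  point load 165 at a = 0.5: Pa²(3L − a)/(6EI) = 58.44/EI
Tip deflection under a unit load at Y: L³/(3EI) = 9/EI.
With EI = 51000 kN·m²: δ_0 = 0.001146 m and δ_{YY} = 0.000176 m/kN.
Compatibility — the spring shortens by R_Y/k under the reaction it provides: δ_0 − R_Y·δ_{YY} = R_Y/k. With 1/k = 0.000064 m/kN, R_Y = δ_0 / (δ_{YY} + 1/k) = 0.001146 / (0.000176 + 0.000064) = 4.763 kN.

R_Y = 4.763 kN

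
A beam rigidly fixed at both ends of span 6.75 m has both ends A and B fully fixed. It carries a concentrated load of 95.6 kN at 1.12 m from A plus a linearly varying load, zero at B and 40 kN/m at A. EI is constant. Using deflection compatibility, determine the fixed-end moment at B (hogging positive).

Take the two fixed-end moments M_A, M_B as redundants; the released structure is the simple span AB.
On the primary (simply-supported) span, the end slopes from the loading are:
  at A: point load 95.6 at a = 1.12: Pab(L + b)/(6LEI) = 184.3/EI
  at B: point load 95.6 at a = 1.12: Pab(L + a)/(6LEI) = 117.1/EI
  at A: triangular load, peak 40: w₀L³/(45EI) = 273.4/EI
  at B: triangular load, peak 40: 7w₀L³/(360EI) = 239.2/EI
  θ_A0 = 457.6/EI,  θ_B0 = 356.3/EI
Flexibility coefficients: a unit moment at one end gives L/(3EI) there and L/(6EI) at the far end, so f₁₁ = f₂₂ = 2.25/EI and f₁₂ = f₂₁ = 1.125/EI.
Compatibility — zero rotation at each built-in end:
  2.25 M_A + 1.125 M_B = 457.6
  1.125 M_A + 2.25 M_B = 356.3
Solving the pair gives M_A = 165.6 kN·m and M_B = 75.57 kN·m (hogging).

M_B = 75.57 kN·m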